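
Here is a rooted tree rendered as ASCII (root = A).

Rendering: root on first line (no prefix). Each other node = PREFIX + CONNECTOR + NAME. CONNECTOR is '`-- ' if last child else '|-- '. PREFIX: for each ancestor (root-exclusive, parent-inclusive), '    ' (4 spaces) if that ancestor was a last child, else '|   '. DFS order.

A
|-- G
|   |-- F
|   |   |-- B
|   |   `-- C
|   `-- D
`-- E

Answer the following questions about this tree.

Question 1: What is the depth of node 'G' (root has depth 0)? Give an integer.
Answer: 1

Derivation:
Path from root to G: A -> G
Depth = number of edges = 1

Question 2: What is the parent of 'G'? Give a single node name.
Scan adjacency: G appears as child of A

Answer: A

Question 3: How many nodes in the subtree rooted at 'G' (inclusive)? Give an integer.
Answer: 5

Derivation:
Subtree rooted at G contains: B, C, D, F, G
Count = 5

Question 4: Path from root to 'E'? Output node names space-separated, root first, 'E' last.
Answer: A E

Derivation:
Walk down from root: A -> E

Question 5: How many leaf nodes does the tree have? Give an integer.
Answer: 4

Derivation:
Leaves (nodes with no children): B, C, D, E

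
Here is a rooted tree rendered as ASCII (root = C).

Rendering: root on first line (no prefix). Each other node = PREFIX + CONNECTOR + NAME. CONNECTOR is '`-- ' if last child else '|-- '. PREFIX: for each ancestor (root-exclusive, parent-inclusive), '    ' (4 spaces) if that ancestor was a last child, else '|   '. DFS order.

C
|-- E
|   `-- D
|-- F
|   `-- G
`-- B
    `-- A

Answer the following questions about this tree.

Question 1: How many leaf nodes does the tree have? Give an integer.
Answer: 3

Derivation:
Leaves (nodes with no children): A, D, G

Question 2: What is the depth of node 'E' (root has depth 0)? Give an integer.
Answer: 1

Derivation:
Path from root to E: C -> E
Depth = number of edges = 1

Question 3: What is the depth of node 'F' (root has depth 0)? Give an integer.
Path from root to F: C -> F
Depth = number of edges = 1

Answer: 1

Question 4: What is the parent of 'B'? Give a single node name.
Scan adjacency: B appears as child of C

Answer: C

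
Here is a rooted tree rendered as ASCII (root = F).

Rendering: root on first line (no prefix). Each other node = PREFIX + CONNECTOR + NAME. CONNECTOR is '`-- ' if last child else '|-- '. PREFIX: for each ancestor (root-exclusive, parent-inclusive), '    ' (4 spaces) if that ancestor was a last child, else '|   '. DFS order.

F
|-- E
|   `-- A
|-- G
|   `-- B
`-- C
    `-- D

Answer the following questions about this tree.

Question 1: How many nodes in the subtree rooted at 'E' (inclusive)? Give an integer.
Answer: 2

Derivation:
Subtree rooted at E contains: A, E
Count = 2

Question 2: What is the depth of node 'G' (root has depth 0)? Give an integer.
Path from root to G: F -> G
Depth = number of edges = 1

Answer: 1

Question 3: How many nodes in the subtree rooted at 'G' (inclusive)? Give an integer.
Subtree rooted at G contains: B, G
Count = 2

Answer: 2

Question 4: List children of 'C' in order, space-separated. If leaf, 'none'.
Node C's children (from adjacency): D

Answer: D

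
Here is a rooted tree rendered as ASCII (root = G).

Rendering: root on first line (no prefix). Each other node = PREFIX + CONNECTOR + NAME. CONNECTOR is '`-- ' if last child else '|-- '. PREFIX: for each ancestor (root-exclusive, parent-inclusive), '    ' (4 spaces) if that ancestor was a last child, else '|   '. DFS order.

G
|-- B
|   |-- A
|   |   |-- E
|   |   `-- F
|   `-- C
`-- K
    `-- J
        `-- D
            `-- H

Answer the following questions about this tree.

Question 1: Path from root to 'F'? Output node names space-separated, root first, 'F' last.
Walk down from root: G -> B -> A -> F

Answer: G B A F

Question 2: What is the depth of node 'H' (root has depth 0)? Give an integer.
Answer: 4

Derivation:
Path from root to H: G -> K -> J -> D -> H
Depth = number of edges = 4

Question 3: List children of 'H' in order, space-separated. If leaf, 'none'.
Answer: none

Derivation:
Node H's children (from adjacency): (leaf)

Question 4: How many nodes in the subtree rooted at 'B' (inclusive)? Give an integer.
Answer: 5

Derivation:
Subtree rooted at B contains: A, B, C, E, F
Count = 5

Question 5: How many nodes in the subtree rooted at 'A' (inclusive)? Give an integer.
Subtree rooted at A contains: A, E, F
Count = 3

Answer: 3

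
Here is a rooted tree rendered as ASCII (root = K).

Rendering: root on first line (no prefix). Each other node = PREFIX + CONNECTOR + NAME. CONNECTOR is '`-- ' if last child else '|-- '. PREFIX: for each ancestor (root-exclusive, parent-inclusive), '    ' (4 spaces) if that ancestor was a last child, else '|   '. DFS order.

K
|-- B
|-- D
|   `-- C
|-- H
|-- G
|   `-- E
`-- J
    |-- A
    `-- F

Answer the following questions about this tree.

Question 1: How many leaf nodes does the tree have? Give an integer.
Answer: 6

Derivation:
Leaves (nodes with no children): A, B, C, E, F, H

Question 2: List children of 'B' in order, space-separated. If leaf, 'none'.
Node B's children (from adjacency): (leaf)

Answer: none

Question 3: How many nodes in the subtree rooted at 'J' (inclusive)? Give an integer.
Subtree rooted at J contains: A, F, J
Count = 3

Answer: 3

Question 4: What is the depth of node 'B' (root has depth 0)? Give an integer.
Path from root to B: K -> B
Depth = number of edges = 1

Answer: 1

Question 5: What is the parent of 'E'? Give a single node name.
Answer: G

Derivation:
Scan adjacency: E appears as child of G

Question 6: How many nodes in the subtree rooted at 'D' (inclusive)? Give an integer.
Subtree rooted at D contains: C, D
Count = 2

Answer: 2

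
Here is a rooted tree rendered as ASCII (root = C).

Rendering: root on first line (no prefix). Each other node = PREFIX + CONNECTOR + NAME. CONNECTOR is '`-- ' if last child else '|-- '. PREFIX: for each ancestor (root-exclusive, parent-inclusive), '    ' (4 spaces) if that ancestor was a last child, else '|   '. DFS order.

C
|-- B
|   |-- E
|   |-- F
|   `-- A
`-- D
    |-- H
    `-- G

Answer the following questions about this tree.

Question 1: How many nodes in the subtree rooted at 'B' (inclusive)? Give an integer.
Answer: 4

Derivation:
Subtree rooted at B contains: A, B, E, F
Count = 4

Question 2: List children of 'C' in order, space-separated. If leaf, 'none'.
Answer: B D

Derivation:
Node C's children (from adjacency): B, D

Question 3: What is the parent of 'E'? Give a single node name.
Scan adjacency: E appears as child of B

Answer: B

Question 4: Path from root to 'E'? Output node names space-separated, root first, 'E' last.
Walk down from root: C -> B -> E

Answer: C B E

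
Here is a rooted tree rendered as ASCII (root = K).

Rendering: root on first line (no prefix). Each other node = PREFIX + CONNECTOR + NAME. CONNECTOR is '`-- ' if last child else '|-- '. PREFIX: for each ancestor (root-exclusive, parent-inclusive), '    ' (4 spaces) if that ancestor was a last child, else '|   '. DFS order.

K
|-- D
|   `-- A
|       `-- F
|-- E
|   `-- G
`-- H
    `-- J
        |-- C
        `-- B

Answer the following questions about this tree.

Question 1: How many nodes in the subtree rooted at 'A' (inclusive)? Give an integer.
Answer: 2

Derivation:
Subtree rooted at A contains: A, F
Count = 2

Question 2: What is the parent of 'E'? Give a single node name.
Answer: K

Derivation:
Scan adjacency: E appears as child of K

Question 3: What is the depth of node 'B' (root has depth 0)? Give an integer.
Path from root to B: K -> H -> J -> B
Depth = number of edges = 3

Answer: 3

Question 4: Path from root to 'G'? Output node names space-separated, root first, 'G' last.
Answer: K E G

Derivation:
Walk down from root: K -> E -> G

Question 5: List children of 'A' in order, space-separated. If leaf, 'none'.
Node A's children (from adjacency): F

Answer: F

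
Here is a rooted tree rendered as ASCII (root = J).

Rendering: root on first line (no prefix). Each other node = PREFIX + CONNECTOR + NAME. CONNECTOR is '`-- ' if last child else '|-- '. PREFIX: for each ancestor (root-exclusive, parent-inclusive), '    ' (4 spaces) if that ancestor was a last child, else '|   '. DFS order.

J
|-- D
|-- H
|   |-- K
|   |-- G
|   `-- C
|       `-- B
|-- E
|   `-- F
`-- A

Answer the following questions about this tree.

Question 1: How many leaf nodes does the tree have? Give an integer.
Leaves (nodes with no children): A, B, D, F, G, K

Answer: 6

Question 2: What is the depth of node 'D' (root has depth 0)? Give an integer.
Path from root to D: J -> D
Depth = number of edges = 1

Answer: 1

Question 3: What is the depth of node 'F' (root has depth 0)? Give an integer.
Answer: 2

Derivation:
Path from root to F: J -> E -> F
Depth = number of edges = 2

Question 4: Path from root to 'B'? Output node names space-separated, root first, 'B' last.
Walk down from root: J -> H -> C -> B

Answer: J H C B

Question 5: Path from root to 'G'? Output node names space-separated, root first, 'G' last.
Answer: J H G

Derivation:
Walk down from root: J -> H -> G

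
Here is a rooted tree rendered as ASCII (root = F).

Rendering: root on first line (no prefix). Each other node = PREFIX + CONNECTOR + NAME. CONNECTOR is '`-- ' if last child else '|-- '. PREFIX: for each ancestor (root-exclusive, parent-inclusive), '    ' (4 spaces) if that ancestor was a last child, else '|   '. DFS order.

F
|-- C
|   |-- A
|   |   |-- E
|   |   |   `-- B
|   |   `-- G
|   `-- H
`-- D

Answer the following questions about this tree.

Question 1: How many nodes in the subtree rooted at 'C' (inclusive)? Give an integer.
Subtree rooted at C contains: A, B, C, E, G, H
Count = 6

Answer: 6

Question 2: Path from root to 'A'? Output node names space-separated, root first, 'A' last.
Answer: F C A

Derivation:
Walk down from root: F -> C -> A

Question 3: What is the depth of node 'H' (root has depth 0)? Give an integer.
Answer: 2

Derivation:
Path from root to H: F -> C -> H
Depth = number of edges = 2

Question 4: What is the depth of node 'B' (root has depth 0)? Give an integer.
Path from root to B: F -> C -> A -> E -> B
Depth = number of edges = 4

Answer: 4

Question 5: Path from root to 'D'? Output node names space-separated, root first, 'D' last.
Answer: F D

Derivation:
Walk down from root: F -> D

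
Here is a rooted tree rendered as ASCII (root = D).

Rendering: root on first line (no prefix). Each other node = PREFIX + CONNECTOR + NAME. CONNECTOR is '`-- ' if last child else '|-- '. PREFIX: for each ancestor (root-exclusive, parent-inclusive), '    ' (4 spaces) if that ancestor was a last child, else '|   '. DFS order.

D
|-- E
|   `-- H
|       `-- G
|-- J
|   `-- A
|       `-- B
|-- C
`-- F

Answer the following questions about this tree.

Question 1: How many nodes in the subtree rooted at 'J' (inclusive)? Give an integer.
Answer: 3

Derivation:
Subtree rooted at J contains: A, B, J
Count = 3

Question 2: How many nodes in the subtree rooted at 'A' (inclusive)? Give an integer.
Subtree rooted at A contains: A, B
Count = 2

Answer: 2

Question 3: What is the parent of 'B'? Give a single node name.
Scan adjacency: B appears as child of A

Answer: A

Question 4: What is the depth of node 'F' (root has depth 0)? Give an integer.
Path from root to F: D -> F
Depth = number of edges = 1

Answer: 1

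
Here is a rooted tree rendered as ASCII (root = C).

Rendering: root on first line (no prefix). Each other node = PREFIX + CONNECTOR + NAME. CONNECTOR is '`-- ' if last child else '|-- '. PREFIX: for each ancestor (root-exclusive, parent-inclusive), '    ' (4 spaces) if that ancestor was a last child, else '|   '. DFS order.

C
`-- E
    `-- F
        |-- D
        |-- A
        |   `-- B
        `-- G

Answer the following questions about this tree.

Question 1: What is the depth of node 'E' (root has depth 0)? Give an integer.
Path from root to E: C -> E
Depth = number of edges = 1

Answer: 1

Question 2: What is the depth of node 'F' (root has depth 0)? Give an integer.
Answer: 2

Derivation:
Path from root to F: C -> E -> F
Depth = number of edges = 2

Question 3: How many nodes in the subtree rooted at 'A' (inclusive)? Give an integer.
Subtree rooted at A contains: A, B
Count = 2

Answer: 2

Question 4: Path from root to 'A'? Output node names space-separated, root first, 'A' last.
Answer: C E F A

Derivation:
Walk down from root: C -> E -> F -> A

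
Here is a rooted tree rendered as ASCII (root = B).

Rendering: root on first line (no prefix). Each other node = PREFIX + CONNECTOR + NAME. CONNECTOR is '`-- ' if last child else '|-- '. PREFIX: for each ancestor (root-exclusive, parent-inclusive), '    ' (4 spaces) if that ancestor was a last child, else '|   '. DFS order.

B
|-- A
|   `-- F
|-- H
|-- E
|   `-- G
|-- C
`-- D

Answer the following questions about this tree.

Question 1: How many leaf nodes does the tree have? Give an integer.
Leaves (nodes with no children): C, D, F, G, H

Answer: 5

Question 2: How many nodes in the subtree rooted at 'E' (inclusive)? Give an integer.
Subtree rooted at E contains: E, G
Count = 2

Answer: 2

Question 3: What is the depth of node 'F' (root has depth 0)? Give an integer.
Answer: 2

Derivation:
Path from root to F: B -> A -> F
Depth = number of edges = 2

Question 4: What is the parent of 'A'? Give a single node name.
Answer: B

Derivation:
Scan adjacency: A appears as child of B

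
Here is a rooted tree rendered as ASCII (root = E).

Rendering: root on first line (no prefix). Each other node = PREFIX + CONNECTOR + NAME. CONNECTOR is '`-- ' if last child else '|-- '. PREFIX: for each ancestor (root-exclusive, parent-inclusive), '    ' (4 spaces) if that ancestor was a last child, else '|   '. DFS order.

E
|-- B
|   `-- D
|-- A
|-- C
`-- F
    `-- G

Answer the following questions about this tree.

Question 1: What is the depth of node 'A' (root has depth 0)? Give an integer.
Path from root to A: E -> A
Depth = number of edges = 1

Answer: 1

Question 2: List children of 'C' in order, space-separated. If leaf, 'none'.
Answer: none

Derivation:
Node C's children (from adjacency): (leaf)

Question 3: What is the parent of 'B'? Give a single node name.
Scan adjacency: B appears as child of E

Answer: E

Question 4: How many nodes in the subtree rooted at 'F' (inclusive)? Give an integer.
Subtree rooted at F contains: F, G
Count = 2

Answer: 2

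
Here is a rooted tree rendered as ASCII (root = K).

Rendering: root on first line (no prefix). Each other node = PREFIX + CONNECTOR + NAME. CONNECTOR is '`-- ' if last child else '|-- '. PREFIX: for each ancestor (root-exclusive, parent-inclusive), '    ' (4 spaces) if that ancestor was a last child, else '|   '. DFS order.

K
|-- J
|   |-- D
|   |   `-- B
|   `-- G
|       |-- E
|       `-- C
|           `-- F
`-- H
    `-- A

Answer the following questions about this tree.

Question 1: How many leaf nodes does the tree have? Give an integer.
Answer: 4

Derivation:
Leaves (nodes with no children): A, B, E, F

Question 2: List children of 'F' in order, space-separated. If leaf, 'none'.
Answer: none

Derivation:
Node F's children (from adjacency): (leaf)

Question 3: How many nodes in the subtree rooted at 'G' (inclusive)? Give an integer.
Subtree rooted at G contains: C, E, F, G
Count = 4

Answer: 4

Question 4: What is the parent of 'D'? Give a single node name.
Answer: J

Derivation:
Scan adjacency: D appears as child of J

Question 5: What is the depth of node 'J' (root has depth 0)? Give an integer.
Answer: 1

Derivation:
Path from root to J: K -> J
Depth = number of edges = 1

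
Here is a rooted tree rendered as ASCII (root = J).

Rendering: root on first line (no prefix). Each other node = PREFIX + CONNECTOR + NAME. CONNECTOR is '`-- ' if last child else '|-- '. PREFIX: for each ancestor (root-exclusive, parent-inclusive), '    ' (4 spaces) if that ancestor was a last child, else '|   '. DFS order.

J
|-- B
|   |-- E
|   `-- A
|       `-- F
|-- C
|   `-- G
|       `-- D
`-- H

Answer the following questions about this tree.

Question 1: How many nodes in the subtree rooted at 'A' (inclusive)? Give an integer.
Answer: 2

Derivation:
Subtree rooted at A contains: A, F
Count = 2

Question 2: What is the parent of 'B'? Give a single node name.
Answer: J

Derivation:
Scan adjacency: B appears as child of J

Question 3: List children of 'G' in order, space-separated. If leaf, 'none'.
Answer: D

Derivation:
Node G's children (from adjacency): D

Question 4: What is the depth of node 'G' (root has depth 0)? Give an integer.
Path from root to G: J -> C -> G
Depth = number of edges = 2

Answer: 2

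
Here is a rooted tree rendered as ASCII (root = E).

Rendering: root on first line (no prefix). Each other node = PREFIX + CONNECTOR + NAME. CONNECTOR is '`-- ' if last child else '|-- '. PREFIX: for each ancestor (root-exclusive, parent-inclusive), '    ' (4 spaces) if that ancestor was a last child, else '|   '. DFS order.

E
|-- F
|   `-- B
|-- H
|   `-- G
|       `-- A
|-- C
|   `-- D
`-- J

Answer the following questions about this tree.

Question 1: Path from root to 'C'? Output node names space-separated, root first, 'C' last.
Answer: E C

Derivation:
Walk down from root: E -> C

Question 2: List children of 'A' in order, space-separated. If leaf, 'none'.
Answer: none

Derivation:
Node A's children (from adjacency): (leaf)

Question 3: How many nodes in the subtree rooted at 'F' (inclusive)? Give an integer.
Subtree rooted at F contains: B, F
Count = 2

Answer: 2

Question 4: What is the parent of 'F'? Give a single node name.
Answer: E

Derivation:
Scan adjacency: F appears as child of E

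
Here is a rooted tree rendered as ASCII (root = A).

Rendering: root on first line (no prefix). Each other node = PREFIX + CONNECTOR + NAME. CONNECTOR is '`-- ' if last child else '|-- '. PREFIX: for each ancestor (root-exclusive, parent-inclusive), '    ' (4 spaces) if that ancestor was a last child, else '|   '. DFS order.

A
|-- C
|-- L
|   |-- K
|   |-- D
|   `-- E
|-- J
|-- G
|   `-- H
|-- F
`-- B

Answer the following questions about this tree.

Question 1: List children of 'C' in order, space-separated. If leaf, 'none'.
Node C's children (from adjacency): (leaf)

Answer: none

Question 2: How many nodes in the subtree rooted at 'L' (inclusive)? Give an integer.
Answer: 4

Derivation:
Subtree rooted at L contains: D, E, K, L
Count = 4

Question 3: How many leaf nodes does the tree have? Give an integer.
Leaves (nodes with no children): B, C, D, E, F, H, J, K

Answer: 8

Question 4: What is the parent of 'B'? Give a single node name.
Scan adjacency: B appears as child of A

Answer: A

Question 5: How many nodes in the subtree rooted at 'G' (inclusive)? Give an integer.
Answer: 2

Derivation:
Subtree rooted at G contains: G, H
Count = 2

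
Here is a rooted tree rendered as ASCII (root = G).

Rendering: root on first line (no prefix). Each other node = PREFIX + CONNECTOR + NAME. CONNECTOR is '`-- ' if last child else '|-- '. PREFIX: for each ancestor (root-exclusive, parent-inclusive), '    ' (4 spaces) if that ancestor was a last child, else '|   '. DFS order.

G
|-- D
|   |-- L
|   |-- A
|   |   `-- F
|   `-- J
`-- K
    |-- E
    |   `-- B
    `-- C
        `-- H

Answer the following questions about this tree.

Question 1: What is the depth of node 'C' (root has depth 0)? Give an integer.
Answer: 2

Derivation:
Path from root to C: G -> K -> C
Depth = number of edges = 2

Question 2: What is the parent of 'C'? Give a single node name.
Answer: K

Derivation:
Scan adjacency: C appears as child of K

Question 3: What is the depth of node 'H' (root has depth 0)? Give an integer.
Path from root to H: G -> K -> C -> H
Depth = number of edges = 3

Answer: 3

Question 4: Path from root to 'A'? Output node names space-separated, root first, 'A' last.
Answer: G D A

Derivation:
Walk down from root: G -> D -> A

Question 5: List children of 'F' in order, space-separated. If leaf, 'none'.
Answer: none

Derivation:
Node F's children (from adjacency): (leaf)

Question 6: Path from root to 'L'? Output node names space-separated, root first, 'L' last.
Walk down from root: G -> D -> L

Answer: G D L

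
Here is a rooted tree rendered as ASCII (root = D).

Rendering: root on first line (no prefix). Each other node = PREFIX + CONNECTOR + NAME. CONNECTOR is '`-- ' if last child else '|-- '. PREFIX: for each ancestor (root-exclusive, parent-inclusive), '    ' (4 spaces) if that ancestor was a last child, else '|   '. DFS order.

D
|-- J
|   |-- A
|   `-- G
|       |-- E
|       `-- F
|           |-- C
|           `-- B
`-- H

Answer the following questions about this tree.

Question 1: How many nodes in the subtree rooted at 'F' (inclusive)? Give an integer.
Answer: 3

Derivation:
Subtree rooted at F contains: B, C, F
Count = 3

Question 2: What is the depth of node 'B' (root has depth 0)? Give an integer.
Path from root to B: D -> J -> G -> F -> B
Depth = number of edges = 4

Answer: 4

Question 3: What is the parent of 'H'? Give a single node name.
Answer: D

Derivation:
Scan adjacency: H appears as child of D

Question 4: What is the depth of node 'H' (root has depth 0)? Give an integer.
Answer: 1

Derivation:
Path from root to H: D -> H
Depth = number of edges = 1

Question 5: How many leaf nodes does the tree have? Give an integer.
Answer: 5

Derivation:
Leaves (nodes with no children): A, B, C, E, H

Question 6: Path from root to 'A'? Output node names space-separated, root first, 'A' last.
Walk down from root: D -> J -> A

Answer: D J A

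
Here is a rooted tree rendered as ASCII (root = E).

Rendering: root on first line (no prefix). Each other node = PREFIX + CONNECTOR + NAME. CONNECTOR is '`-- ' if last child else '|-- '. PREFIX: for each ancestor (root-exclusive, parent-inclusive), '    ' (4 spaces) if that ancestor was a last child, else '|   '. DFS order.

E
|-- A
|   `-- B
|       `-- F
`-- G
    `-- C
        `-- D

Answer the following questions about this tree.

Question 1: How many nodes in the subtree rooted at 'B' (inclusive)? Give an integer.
Answer: 2

Derivation:
Subtree rooted at B contains: B, F
Count = 2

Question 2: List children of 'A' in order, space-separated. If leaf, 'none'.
Answer: B

Derivation:
Node A's children (from adjacency): B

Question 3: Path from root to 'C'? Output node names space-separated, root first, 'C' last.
Answer: E G C

Derivation:
Walk down from root: E -> G -> C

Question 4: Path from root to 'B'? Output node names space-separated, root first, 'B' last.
Answer: E A B

Derivation:
Walk down from root: E -> A -> B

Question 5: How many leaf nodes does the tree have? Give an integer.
Answer: 2

Derivation:
Leaves (nodes with no children): D, F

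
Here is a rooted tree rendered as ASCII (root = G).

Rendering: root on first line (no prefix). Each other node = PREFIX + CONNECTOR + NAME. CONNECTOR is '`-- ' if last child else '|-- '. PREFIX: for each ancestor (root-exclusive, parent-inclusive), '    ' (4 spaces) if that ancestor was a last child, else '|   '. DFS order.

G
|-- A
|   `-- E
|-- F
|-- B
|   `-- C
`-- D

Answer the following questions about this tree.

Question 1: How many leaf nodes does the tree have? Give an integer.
Answer: 4

Derivation:
Leaves (nodes with no children): C, D, E, F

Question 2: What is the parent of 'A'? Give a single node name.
Scan adjacency: A appears as child of G

Answer: G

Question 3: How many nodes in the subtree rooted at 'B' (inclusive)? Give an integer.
Answer: 2

Derivation:
Subtree rooted at B contains: B, C
Count = 2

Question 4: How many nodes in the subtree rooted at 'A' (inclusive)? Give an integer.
Subtree rooted at A contains: A, E
Count = 2

Answer: 2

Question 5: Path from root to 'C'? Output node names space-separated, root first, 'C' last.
Answer: G B C

Derivation:
Walk down from root: G -> B -> C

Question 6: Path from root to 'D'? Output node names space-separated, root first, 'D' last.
Walk down from root: G -> D

Answer: G D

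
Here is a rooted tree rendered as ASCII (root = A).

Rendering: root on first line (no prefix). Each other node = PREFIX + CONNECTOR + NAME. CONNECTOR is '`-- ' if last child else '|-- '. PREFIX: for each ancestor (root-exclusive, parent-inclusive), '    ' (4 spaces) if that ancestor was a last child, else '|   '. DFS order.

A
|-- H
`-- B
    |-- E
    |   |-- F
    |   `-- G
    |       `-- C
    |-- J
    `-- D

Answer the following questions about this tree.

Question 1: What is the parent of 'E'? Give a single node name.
Answer: B

Derivation:
Scan adjacency: E appears as child of B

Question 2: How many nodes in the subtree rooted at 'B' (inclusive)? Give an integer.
Answer: 7

Derivation:
Subtree rooted at B contains: B, C, D, E, F, G, J
Count = 7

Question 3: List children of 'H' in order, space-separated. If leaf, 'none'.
Answer: none

Derivation:
Node H's children (from adjacency): (leaf)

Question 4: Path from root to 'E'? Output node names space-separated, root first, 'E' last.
Walk down from root: A -> B -> E

Answer: A B E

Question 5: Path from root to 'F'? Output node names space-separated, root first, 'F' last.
Answer: A B E F

Derivation:
Walk down from root: A -> B -> E -> F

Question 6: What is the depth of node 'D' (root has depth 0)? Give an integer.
Path from root to D: A -> B -> D
Depth = number of edges = 2

Answer: 2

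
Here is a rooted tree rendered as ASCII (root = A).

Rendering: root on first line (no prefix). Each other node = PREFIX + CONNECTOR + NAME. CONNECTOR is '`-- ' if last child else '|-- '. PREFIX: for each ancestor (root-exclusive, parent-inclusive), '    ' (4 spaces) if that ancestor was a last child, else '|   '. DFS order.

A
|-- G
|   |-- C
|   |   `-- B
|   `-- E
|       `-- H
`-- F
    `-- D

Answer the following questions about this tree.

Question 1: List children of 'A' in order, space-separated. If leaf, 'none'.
Answer: G F

Derivation:
Node A's children (from adjacency): G, F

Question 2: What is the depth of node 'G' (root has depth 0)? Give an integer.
Answer: 1

Derivation:
Path from root to G: A -> G
Depth = number of edges = 1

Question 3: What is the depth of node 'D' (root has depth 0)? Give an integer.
Path from root to D: A -> F -> D
Depth = number of edges = 2

Answer: 2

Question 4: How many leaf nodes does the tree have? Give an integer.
Answer: 3

Derivation:
Leaves (nodes with no children): B, D, H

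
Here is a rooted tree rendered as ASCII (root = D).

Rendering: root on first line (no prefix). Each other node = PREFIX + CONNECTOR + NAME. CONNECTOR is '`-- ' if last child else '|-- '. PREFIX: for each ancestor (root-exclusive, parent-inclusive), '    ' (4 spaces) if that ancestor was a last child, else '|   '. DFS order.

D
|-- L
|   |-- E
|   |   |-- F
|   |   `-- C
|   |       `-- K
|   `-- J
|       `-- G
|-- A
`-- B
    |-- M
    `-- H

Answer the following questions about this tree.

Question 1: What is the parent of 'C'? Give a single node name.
Scan adjacency: C appears as child of E

Answer: E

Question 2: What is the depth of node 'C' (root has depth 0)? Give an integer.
Path from root to C: D -> L -> E -> C
Depth = number of edges = 3

Answer: 3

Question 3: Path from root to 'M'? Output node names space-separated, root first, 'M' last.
Walk down from root: D -> B -> M

Answer: D B M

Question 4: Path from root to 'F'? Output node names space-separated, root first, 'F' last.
Walk down from root: D -> L -> E -> F

Answer: D L E F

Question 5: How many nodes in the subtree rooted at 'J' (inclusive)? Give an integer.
Subtree rooted at J contains: G, J
Count = 2

Answer: 2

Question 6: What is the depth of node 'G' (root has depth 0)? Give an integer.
Answer: 3

Derivation:
Path from root to G: D -> L -> J -> G
Depth = number of edges = 3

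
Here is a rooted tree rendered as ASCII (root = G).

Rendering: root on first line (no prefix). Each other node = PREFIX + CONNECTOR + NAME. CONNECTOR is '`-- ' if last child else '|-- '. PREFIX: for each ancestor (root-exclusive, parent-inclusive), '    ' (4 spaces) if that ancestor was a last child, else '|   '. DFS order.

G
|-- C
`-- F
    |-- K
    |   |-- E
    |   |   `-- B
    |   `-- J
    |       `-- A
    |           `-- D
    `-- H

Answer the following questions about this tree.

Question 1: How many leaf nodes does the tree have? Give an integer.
Leaves (nodes with no children): B, C, D, H

Answer: 4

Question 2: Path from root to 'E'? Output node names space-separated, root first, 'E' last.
Walk down from root: G -> F -> K -> E

Answer: G F K E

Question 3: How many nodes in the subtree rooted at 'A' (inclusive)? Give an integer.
Answer: 2

Derivation:
Subtree rooted at A contains: A, D
Count = 2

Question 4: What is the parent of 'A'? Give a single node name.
Scan adjacency: A appears as child of J

Answer: J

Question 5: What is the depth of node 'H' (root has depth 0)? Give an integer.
Path from root to H: G -> F -> H
Depth = number of edges = 2

Answer: 2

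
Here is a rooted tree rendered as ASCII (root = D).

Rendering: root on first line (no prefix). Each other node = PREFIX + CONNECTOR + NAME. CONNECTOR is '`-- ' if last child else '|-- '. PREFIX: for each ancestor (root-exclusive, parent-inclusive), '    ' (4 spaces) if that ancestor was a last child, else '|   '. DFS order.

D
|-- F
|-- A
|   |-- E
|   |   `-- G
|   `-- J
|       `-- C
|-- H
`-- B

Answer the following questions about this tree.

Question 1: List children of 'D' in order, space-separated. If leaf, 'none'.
Node D's children (from adjacency): F, A, H, B

Answer: F A H B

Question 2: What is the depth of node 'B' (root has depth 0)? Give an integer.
Answer: 1

Derivation:
Path from root to B: D -> B
Depth = number of edges = 1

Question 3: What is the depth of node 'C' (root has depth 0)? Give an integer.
Path from root to C: D -> A -> J -> C
Depth = number of edges = 3

Answer: 3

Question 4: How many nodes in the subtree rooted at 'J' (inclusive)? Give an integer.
Answer: 2

Derivation:
Subtree rooted at J contains: C, J
Count = 2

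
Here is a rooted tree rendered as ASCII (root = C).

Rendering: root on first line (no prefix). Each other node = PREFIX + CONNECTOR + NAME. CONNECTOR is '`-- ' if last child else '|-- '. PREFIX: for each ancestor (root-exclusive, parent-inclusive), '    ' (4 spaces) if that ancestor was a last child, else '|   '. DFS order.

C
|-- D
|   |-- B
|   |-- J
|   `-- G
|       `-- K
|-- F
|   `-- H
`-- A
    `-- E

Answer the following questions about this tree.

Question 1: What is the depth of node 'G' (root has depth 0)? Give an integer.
Path from root to G: C -> D -> G
Depth = number of edges = 2

Answer: 2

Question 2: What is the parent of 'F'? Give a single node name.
Answer: C

Derivation:
Scan adjacency: F appears as child of C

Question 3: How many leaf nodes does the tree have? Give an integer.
Answer: 5

Derivation:
Leaves (nodes with no children): B, E, H, J, K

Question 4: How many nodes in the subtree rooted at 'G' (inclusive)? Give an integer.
Answer: 2

Derivation:
Subtree rooted at G contains: G, K
Count = 2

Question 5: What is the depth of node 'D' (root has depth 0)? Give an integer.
Answer: 1

Derivation:
Path from root to D: C -> D
Depth = number of edges = 1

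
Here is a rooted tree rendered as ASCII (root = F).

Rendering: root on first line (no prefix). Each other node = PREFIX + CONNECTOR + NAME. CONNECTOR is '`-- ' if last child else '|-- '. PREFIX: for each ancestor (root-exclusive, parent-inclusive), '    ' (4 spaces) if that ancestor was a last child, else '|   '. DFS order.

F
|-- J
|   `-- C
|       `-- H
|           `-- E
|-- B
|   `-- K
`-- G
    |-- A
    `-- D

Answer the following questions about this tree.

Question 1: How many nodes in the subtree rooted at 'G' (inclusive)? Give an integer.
Subtree rooted at G contains: A, D, G
Count = 3

Answer: 3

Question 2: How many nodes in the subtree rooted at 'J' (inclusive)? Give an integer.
Subtree rooted at J contains: C, E, H, J
Count = 4

Answer: 4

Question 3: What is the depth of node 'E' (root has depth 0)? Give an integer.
Answer: 4

Derivation:
Path from root to E: F -> J -> C -> H -> E
Depth = number of edges = 4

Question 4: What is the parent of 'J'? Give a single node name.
Scan adjacency: J appears as child of F

Answer: F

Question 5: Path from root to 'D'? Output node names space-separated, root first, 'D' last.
Walk down from root: F -> G -> D

Answer: F G D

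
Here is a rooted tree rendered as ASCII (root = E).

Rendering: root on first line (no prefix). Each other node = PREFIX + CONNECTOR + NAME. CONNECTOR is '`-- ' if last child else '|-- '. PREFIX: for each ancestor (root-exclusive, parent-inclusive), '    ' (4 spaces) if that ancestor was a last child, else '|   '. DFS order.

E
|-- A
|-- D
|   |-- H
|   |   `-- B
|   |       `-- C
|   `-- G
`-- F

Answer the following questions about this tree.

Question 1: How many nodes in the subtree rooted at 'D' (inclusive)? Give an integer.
Answer: 5

Derivation:
Subtree rooted at D contains: B, C, D, G, H
Count = 5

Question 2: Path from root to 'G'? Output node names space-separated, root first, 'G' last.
Walk down from root: E -> D -> G

Answer: E D G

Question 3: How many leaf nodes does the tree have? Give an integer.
Answer: 4

Derivation:
Leaves (nodes with no children): A, C, F, G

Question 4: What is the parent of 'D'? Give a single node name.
Scan adjacency: D appears as child of E

Answer: E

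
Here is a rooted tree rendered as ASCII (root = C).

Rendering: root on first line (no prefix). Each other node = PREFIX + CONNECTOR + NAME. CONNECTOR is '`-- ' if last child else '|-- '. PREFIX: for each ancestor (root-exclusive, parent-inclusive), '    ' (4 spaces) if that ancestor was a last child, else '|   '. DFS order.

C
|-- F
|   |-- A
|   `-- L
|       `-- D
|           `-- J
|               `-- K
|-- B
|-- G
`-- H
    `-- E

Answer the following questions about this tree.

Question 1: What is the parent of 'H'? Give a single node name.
Answer: C

Derivation:
Scan adjacency: H appears as child of C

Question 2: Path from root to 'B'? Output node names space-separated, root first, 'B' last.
Walk down from root: C -> B

Answer: C B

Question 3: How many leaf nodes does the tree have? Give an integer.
Answer: 5

Derivation:
Leaves (nodes with no children): A, B, E, G, K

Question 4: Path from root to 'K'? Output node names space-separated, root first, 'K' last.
Walk down from root: C -> F -> L -> D -> J -> K

Answer: C F L D J K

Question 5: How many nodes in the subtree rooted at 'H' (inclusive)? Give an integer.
Subtree rooted at H contains: E, H
Count = 2

Answer: 2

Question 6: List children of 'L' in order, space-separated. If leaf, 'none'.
Answer: D

Derivation:
Node L's children (from adjacency): D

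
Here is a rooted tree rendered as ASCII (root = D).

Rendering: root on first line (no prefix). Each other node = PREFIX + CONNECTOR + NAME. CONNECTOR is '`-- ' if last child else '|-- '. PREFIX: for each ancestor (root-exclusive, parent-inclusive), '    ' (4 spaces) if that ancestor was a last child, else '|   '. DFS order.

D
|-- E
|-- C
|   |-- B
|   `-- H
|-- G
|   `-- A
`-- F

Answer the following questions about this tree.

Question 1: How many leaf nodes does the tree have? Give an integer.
Leaves (nodes with no children): A, B, E, F, H

Answer: 5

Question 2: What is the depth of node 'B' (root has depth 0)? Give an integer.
Path from root to B: D -> C -> B
Depth = number of edges = 2

Answer: 2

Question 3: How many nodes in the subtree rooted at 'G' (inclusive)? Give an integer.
Answer: 2

Derivation:
Subtree rooted at G contains: A, G
Count = 2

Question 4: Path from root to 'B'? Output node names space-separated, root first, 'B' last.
Walk down from root: D -> C -> B

Answer: D C B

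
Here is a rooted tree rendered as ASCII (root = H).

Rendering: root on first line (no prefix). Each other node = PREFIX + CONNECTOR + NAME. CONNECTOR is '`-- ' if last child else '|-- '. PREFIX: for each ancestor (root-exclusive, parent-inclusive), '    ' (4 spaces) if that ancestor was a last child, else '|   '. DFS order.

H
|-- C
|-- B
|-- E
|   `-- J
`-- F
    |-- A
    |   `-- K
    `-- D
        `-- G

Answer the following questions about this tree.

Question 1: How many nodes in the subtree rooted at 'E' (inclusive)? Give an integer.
Answer: 2

Derivation:
Subtree rooted at E contains: E, J
Count = 2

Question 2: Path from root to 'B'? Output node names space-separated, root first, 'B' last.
Answer: H B

Derivation:
Walk down from root: H -> B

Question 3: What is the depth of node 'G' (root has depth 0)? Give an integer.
Answer: 3

Derivation:
Path from root to G: H -> F -> D -> G
Depth = number of edges = 3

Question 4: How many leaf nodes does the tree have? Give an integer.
Answer: 5

Derivation:
Leaves (nodes with no children): B, C, G, J, K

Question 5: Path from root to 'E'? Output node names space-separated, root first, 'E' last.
Walk down from root: H -> E

Answer: H E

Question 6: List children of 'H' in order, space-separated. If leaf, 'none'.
Node H's children (from adjacency): C, B, E, F

Answer: C B E F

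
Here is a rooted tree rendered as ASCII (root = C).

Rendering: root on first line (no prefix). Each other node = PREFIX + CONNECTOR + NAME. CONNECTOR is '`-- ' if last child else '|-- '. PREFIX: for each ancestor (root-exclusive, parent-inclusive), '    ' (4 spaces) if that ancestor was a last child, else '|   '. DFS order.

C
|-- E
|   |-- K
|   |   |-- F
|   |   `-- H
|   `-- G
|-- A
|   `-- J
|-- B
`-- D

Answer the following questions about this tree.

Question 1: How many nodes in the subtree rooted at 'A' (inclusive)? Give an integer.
Answer: 2

Derivation:
Subtree rooted at A contains: A, J
Count = 2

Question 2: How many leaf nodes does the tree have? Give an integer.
Leaves (nodes with no children): B, D, F, G, H, J

Answer: 6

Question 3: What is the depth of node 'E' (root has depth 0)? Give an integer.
Answer: 1

Derivation:
Path from root to E: C -> E
Depth = number of edges = 1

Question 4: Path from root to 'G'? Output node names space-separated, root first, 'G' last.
Answer: C E G

Derivation:
Walk down from root: C -> E -> G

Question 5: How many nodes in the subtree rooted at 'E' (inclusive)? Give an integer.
Answer: 5

Derivation:
Subtree rooted at E contains: E, F, G, H, K
Count = 5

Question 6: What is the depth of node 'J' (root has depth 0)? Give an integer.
Path from root to J: C -> A -> J
Depth = number of edges = 2

Answer: 2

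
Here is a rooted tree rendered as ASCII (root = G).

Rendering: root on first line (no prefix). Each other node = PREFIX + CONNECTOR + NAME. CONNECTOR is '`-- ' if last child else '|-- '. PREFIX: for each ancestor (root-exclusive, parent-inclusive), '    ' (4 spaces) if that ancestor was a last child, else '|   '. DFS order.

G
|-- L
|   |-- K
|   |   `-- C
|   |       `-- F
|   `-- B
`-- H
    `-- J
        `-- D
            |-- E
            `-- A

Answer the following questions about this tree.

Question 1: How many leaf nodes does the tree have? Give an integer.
Answer: 4

Derivation:
Leaves (nodes with no children): A, B, E, F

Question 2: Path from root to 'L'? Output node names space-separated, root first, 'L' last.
Answer: G L

Derivation:
Walk down from root: G -> L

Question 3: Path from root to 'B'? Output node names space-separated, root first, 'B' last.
Walk down from root: G -> L -> B

Answer: G L B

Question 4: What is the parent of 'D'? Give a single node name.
Answer: J

Derivation:
Scan adjacency: D appears as child of J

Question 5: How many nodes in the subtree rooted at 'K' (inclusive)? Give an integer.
Subtree rooted at K contains: C, F, K
Count = 3

Answer: 3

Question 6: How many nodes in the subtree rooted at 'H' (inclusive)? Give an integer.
Subtree rooted at H contains: A, D, E, H, J
Count = 5

Answer: 5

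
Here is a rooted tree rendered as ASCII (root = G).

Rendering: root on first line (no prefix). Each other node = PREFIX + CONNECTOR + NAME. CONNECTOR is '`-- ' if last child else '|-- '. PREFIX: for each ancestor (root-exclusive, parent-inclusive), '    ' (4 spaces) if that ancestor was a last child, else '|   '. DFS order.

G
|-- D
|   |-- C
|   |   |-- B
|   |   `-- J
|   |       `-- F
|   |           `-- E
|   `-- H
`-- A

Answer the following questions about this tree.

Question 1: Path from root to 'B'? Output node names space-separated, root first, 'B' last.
Answer: G D C B

Derivation:
Walk down from root: G -> D -> C -> B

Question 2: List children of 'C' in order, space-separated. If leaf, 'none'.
Answer: B J

Derivation:
Node C's children (from adjacency): B, J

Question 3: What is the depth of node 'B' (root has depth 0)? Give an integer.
Answer: 3

Derivation:
Path from root to B: G -> D -> C -> B
Depth = number of edges = 3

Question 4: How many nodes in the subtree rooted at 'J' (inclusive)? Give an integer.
Answer: 3

Derivation:
Subtree rooted at J contains: E, F, J
Count = 3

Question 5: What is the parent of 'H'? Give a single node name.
Scan adjacency: H appears as child of D

Answer: D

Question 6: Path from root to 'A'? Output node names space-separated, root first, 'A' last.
Walk down from root: G -> A

Answer: G A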